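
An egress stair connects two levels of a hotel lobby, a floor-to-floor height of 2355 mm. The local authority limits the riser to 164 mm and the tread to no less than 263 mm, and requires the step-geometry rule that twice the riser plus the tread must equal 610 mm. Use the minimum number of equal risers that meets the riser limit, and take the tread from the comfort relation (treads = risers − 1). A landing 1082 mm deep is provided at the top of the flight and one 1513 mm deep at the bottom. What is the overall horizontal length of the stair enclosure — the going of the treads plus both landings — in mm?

⌈2355/164⌉ = 15 risers.
Riser R = 2355 / 15 = 157 mm, within the 164 mm limit.
Tread T = 610 − 2 × 157 = 296 mm (≥ 263 mm).
15 risers give 14 treads; going = 14 × 296 = 4144 mm.
Enclosure = 4144 + 1082 + 1513 = 6739 mm.

6739 mm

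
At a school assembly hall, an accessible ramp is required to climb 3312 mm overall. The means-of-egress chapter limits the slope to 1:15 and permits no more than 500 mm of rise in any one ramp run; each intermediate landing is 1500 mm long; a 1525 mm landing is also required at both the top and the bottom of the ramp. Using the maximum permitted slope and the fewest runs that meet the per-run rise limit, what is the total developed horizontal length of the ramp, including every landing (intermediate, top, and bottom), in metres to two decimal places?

61.73 m

⌈3312/500⌉ = 7 ramp runs. That means 6 intermediate landings.
Horizontal run for 3312 mm of rise at 1:15 is 3312 × 15 = 49680 mm.
Intermediate landings: 6 × 1500 = 9000 mm.
Top and bottom landings: 2 × 1525 = 3050 mm.
Total = 49680 + 9000 + 3050 = 61730 mm.
= 61.73 m.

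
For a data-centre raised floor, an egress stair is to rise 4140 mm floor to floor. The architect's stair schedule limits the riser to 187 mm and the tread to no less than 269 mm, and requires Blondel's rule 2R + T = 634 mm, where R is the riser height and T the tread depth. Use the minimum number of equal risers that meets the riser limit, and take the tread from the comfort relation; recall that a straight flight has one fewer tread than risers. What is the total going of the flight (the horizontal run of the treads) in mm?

4140 / 187 = 22.139 → round up to 23 risers.
Riser R = 4140 / 23 = 180 mm, within the 187 mm limit.
Tread T = 634 − 2 × 180 = 274 mm (≥ 269 mm).
23 risers give 22 treads; going = 22 × 274 = 6028 mm.

6028 mm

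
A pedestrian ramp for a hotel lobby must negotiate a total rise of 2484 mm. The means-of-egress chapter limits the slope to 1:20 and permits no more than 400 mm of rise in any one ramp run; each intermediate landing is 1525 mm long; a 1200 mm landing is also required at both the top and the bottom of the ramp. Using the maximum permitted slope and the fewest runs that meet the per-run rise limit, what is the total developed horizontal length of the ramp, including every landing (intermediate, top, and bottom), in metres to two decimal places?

2484 / 400 = 6.21, so 7 ramp runs are needed. That means 6 intermediate landings.
Horizontal run for 2484 mm of rise at 1:20 is 2484 × 20 = 49680 mm.
6 intermediate landings contribute 6 × 1525 = 9150 mm.
Top and bottom landings: 2 × 1200 = 2400 mm.
Total = 49680 + 9150 + 2400 = 61230 mm.
= 61.23 m.

61.23 m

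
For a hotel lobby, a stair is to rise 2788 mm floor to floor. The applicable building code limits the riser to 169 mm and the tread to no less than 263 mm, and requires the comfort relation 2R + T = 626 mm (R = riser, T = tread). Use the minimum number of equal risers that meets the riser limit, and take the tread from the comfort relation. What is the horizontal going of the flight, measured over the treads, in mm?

4768 mm

2788 / 169 = 16.50, so 17 risers are needed.
Each riser is 2788/17 = 164 mm (≤ 169 mm).
Tread T = 626 − 2 × 164 = 298 mm (≥ 263 mm).
17 risers give 16 treads; going = 16 × 298 = 4768 mm.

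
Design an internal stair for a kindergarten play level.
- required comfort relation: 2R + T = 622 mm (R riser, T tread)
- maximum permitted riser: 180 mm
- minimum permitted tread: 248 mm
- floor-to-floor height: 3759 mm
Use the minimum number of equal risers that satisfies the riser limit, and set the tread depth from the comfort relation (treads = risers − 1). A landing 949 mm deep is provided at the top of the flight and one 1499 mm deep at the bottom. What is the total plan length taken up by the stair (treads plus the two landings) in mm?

7728 mm

3759 / 180 = 20.883 → round up to 21 risers.
Riser R = 3759 / 21 = 179 mm, within the 180 mm limit.
T = 622 − 2·179 = 264 mm, which satisfies the 248 mm minimum.
Going = (21 − 1) × 264 = 5280 mm.
Add landings: 5280 + 949 + 1499 = 7728 mm.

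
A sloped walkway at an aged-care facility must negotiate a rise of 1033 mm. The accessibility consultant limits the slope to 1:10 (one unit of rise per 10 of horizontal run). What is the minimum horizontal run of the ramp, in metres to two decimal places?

10.33 m

At 1:10 the run is 10 × 1033 = 10330 mm.
10330 mm = 10.33 m.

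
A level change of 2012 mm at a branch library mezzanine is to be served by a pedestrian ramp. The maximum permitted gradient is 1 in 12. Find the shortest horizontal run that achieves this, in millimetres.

24144 mm

At 1:12 the run is 12 × 2012 = 24144 mm.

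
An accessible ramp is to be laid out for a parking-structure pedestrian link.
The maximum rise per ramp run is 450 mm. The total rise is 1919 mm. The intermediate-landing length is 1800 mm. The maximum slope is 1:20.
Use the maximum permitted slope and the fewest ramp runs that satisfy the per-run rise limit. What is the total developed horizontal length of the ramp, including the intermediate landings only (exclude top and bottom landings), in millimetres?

45580 mm

1919 / 450 = 4.264 → round up to 5 ramp runs. That means 4 intermediate landings.
Horizontal run for 1919 mm of rise at 1:20 is 1919 × 20 = 38380 mm.
4 intermediate landings contribute 4 × 1800 = 7200 mm.
Developed length = 38380 + 7200 = 45580 mm.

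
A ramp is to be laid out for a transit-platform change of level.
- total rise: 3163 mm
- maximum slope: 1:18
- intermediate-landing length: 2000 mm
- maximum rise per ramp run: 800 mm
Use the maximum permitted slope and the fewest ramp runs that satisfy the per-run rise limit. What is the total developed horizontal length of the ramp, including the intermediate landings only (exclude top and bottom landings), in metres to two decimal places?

62.93 m

3163 / 800 = 3.95, so 4 ramp runs are needed. That means 3 intermediate landings.
Horizontal run for 3163 mm of rise at 1:18 is 3163 × 18 = 56934 mm.
Intermediate landings: 3 × 2000 = 6000 mm.
Total developed length = 56934 + 6000 = 62934 mm.
= 62.93 m.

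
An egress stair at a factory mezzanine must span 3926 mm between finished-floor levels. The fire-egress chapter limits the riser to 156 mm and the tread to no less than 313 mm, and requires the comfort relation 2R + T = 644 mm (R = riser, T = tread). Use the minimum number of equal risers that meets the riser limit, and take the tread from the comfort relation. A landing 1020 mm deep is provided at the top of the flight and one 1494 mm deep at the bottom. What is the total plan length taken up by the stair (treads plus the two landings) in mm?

3926 / 156 = 25.167 → round up to 26 risers.
Each riser is 3926/26 = 151 mm (≤ 156 mm).
T = 644 − 2·151 = 342 mm, which satisfies the 313 mm minimum.
Going = (26 − 1) × 342 = 8550 mm.
Add landings: 8550 + 1020 + 1494 = 11064 mm.

11064 mm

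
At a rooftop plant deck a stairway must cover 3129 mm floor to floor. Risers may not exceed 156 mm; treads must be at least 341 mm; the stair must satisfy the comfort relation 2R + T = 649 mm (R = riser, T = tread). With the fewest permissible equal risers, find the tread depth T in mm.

351 mm

3129 / 156 = 20.058 → round up to 21 risers.
Riser R = 3129 / 21 = 149 mm, within the 156 mm limit.
Tread T = 649 − 2 × 149 = 351 mm (≥ 341 mm).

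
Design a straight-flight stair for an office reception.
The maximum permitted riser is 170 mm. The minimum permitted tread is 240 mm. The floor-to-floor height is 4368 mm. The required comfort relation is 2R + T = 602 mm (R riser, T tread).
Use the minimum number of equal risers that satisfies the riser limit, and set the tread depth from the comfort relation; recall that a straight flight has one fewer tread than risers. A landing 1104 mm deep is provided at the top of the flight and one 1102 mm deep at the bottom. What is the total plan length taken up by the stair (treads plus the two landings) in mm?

⌈4368/170⌉ = 26 risers.
R = 4368 ÷ 26 = 168 mm.
From 2R + T = 602: T = 602 − 336 = 266 mm.
Treads = 26 − 1 = 25; going = 25 × 266 = 6650 mm.
Add landings: 6650 + 1104 + 1102 = 8856 mm.

8856 mm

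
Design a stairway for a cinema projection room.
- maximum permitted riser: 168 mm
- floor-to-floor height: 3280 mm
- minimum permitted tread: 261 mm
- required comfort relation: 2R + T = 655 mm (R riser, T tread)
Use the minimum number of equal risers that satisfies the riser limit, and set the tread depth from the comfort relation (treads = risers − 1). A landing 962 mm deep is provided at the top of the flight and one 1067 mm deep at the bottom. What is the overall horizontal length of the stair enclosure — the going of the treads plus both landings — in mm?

⌈3280/168⌉ = 20 risers.
R = 3280 ÷ 20 = 164 mm.
T = 655 − 2·164 = 327 mm, which satisfies the 261 mm minimum.
Going = (20 − 1) × 327 = 6213 mm.
Enclosure = 6213 + 962 + 1067 = 8242 mm.

8242 mm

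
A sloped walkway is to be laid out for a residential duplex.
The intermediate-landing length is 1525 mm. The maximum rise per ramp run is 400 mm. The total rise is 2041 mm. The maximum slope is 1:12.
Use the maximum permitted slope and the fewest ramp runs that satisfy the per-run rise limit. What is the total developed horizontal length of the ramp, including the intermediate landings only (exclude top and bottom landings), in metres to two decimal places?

At most 400 each: 2041/400 = 5.10, giving 6 ramp runs. That means 5 intermediate landings.
Ramp run (horizontal) at 1:12: 2041 × 12 = 24492 mm.
5 intermediate landings contribute 5 × 1525 = 7625 mm.
Total developed length = 24492 + 7625 = 32117 mm.
= 32.12 m.

32.12 m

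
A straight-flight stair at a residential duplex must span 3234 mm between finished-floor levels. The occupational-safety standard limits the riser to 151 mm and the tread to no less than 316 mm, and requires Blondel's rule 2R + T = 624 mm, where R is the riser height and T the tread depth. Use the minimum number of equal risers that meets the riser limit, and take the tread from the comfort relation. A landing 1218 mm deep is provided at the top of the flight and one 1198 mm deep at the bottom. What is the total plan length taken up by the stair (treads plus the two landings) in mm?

9346 mm

3234 / 151 = 21.42, so 22 risers are needed.
R = 3234 ÷ 22 = 147 mm.
From 2R + T = 624: T = 624 − 294 = 330 mm.
22 risers give 21 treads; going = 21 × 330 = 6930 mm.
Add landings: 6930 + 1218 + 1198 = 9346 mm.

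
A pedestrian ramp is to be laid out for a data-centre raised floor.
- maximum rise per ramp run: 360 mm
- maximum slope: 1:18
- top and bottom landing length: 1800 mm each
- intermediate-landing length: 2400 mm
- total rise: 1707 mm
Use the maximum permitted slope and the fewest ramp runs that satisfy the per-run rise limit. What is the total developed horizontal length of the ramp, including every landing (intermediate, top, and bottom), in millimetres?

1707 / 360 = 4.74, so 5 ramp runs are needed. That means 4 intermediate landings.
Ramp run (horizontal) at 1:18: 1707 × 18 = 30726 mm.
4 intermediate landings contribute 4 × 2400 = 9600 mm.
Top and bottom landings: 2 × 1800 = 3600 mm.
Total = 30726 + 9600 + 3600 = 43926 mm.

43926 mm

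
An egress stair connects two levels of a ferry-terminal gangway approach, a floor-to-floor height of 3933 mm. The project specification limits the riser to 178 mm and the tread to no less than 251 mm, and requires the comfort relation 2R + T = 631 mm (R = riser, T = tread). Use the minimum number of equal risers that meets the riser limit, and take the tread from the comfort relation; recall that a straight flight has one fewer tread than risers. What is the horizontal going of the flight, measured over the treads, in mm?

3933 / 178 = 22.096 → round up to 23 risers.
Each riser is 3933/23 = 171 mm (≤ 178 mm).
T = 631 − 2·171 = 289 mm, which satisfies the 251 mm minimum.
Treads = 23 − 1 = 22; going = 22 × 289 = 6358 mm.

6358 mm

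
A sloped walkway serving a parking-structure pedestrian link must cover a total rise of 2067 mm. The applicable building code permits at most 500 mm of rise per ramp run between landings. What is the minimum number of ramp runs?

At most 500 each: 2067/500 = 4.13, giving 5 ramp runs.

5 runs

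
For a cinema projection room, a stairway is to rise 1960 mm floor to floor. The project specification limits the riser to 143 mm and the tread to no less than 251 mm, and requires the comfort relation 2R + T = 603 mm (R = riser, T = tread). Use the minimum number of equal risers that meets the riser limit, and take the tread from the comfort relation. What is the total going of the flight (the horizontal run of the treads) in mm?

At most 143 each: 1960/143 = 13.71, giving 14 risers.
Each riser is 1960/14 = 140 mm (≤ 143 mm).
Tread T = 603 − 2 × 140 = 323 mm (≥ 251 mm).
14 risers give 13 treads; going = 13 × 323 = 4199 mm.

4199 mm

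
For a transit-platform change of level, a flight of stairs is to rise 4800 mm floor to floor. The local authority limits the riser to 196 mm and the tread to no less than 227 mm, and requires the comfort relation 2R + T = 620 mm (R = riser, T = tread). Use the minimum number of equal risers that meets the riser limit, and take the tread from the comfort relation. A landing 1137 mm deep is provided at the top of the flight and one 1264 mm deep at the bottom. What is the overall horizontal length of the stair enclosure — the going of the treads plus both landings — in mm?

4800 / 196 = 24.49, so 25 risers are needed.
Each riser is 4800/25 = 192 mm (≤ 196 mm).
T = 620 − 2·192 = 236 mm, which satisfies the 227 mm minimum.
Going = (25 − 1) × 236 = 5664 mm.
Enclosure = 5664 + 1137 + 1264 = 8065 mm.

8065 mm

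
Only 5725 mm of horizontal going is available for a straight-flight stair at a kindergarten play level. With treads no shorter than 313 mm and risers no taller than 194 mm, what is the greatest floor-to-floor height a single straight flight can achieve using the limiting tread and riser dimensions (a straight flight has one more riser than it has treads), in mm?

3686 mm

5725 / 313 = 18.29, so 18 treads fit.
Risers = treads + 1 = 19.
Maximum height = 19 × 194 = 3686 mm.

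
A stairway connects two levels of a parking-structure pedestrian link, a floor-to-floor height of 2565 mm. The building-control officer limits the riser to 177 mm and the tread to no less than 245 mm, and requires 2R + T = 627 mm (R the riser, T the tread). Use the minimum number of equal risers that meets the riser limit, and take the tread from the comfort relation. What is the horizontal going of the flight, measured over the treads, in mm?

2565 / 177 = 14.49, so 15 risers are needed.
R = 2565 ÷ 15 = 171 mm.
Tread T = 627 − 2 × 171 = 285 mm (≥ 245 mm).
Going = (15 − 1) × 285 = 3990 mm.

3990 mm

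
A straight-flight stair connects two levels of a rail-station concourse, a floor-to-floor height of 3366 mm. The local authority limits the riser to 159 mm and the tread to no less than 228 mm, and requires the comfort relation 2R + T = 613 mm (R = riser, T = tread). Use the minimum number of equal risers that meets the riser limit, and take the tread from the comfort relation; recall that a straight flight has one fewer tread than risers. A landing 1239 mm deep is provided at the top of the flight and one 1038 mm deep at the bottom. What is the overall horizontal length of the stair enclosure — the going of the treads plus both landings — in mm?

3366 / 159 = 21.170 → round up to 22 risers.
Each riser is 3366/22 = 153 mm (≤ 159 mm).
T = 613 − 2·153 = 307 mm, which satisfies the 228 mm minimum.
Treads = 22 − 1 = 21; going = 21 × 307 = 6447 mm.
Enclosure = 6447 + 1239 + 1038 = 8724 mm.

8724 mm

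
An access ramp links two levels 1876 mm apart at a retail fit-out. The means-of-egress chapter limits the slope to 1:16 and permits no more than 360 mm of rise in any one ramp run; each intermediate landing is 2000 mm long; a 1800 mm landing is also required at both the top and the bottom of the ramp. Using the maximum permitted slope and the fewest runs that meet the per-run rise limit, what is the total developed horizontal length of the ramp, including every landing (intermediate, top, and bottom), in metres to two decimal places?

At most 360 each: 1876/360 = 5.21, giving 6 ramp runs. That means 5 intermediate landings.
Ramp run (horizontal) at 1:16: 1876 × 16 = 30016 mm.
5 intermediate landings contribute 5 × 2000 = 10000 mm.
Top and bottom landings: 2 × 1800 = 3600 mm.
Total = 30016 + 10000 + 3600 = 43616 mm.
= 43.62 m.

43.62 m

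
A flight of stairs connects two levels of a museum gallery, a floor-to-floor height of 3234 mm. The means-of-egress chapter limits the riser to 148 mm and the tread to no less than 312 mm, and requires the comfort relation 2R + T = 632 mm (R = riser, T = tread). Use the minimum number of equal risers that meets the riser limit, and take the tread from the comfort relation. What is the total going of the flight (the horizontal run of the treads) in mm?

3234 / 148 = 21.85, so 22 risers are needed.
Each riser is 3234/22 = 147 mm (≤ 148 mm).
Tread T = 632 − 2 × 147 = 338 mm (≥ 312 mm).
Treads = 22 − 1 = 21; going = 21 × 338 = 7098 mm.

7098 mm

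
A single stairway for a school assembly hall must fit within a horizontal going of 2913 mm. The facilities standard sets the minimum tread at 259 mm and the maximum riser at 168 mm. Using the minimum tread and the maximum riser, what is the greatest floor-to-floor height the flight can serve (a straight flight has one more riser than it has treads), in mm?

2016 mm

Treads that fit: ⌊2913 / 259⌋ = 11.
Risers = treads + 1 = 12.
Maximum height = 12 × 168 = 2016 mm.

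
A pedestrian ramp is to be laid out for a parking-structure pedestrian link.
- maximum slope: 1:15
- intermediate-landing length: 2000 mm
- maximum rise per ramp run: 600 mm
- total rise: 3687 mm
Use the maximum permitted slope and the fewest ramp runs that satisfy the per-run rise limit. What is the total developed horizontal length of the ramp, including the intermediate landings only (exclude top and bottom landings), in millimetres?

67305 mm

⌈3687/600⌉ = 7 ramp runs. That means 6 intermediate landings.
Ramp run (horizontal) at 1:15: 3687 × 15 = 55305 mm.
Intermediate landings: 6 × 2000 = 12000 mm.
Total developed length = 55305 + 12000 = 67305 mm.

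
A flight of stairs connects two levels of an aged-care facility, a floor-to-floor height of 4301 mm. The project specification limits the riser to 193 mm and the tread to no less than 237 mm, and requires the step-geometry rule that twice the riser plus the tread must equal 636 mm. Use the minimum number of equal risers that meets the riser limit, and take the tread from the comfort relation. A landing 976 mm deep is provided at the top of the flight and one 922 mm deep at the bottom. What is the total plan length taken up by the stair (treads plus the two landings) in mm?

⌈4301/193⌉ = 23 risers.
R = 4301 ÷ 23 = 187 mm.
Tread T = 636 − 2 × 187 = 262 mm (≥ 237 mm).
23 risers give 22 treads; going = 22 × 262 = 5764 mm.
Add landings: 5764 + 976 + 922 = 7662 mm.

7662 mm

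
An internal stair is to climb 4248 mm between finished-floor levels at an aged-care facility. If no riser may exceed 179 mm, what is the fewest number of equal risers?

4248 / 179 = 23.732 → round up to 24 risers.

24 risers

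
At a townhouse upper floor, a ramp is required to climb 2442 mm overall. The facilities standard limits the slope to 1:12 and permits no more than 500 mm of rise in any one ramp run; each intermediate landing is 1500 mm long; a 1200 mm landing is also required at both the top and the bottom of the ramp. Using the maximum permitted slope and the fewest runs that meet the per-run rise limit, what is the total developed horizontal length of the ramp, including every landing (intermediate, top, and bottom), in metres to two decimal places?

At most 500 each: 2442/500 = 4.88, giving 5 ramp runs. That means 4 intermediate landings.
Ramp run (horizontal) at 1:12: 2442 × 12 = 29304 mm.
4 intermediate landings contribute 4 × 1500 = 6000 mm.
Top and bottom landings: 2 × 1200 = 2400 mm.
Total = 29304 + 6000 + 2400 = 37704 mm.
= 37.70 m.

37.70 m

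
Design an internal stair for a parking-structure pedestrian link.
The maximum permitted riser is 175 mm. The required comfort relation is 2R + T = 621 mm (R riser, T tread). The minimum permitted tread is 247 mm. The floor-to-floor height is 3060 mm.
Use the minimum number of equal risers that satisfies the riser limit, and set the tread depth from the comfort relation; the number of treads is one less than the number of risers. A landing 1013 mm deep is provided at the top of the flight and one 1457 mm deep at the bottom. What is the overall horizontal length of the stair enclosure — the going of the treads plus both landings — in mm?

⌈3060/175⌉ = 18 risers.
Each riser is 3060/18 = 170 mm (≤ 175 mm).
Tread T = 621 − 2 × 170 = 281 mm (≥ 247 mm).
Treads = 18 − 1 = 17; going = 17 × 281 = 4777 mm.
Enclosure = 4777 + 1013 + 1457 = 7247 mm.

7247 mm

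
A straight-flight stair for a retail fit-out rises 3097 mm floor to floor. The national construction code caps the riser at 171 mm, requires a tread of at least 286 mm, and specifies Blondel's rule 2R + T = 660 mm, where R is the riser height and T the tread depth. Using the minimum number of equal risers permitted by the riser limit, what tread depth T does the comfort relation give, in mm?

⌈3097/171⌉ = 19 risers.
Each riser is 3097/19 = 163 mm (≤ 171 mm).
Tread T = 660 − 2 × 163 = 334 mm (≥ 286 mm).

334 mm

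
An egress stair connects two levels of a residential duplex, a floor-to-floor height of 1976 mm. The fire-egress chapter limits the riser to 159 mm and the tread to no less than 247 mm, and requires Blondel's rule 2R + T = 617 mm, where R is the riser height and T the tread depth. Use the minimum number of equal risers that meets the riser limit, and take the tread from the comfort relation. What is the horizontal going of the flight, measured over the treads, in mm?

3756 mm

1976 / 159 = 12.43, so 13 risers are needed.
Each riser is 1976/13 = 152 mm (≤ 159 mm).
T = 617 − 2·152 = 313 mm, which satisfies the 247 mm minimum.
Going = (13 − 1) × 313 = 3756 mm.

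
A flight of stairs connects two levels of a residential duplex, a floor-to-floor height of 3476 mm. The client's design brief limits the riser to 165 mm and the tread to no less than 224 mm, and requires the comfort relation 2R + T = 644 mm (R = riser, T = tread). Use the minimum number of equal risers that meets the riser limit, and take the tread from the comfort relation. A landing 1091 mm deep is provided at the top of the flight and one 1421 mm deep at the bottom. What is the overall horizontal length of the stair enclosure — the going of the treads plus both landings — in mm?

3476 / 165 = 21.07, so 22 risers are needed.
Riser R = 3476 / 22 = 158 mm, within the 165 mm limit.
Tread T = 644 − 2 × 158 = 328 mm (≥ 224 mm).
Treads = 22 − 1 = 21; going = 21 × 328 = 6888 mm.
Enclosure = 6888 + 1091 + 1421 = 9400 mm.

9400 mm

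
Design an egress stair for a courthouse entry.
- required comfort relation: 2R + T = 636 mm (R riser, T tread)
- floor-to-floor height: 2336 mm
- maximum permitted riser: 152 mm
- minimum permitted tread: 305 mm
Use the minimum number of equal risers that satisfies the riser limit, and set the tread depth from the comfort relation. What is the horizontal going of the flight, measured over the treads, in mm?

2336 / 152 = 15.37, so 16 risers are needed.
Riser R = 2336 / 16 = 146 mm, within the 152 mm limit.
T = 636 − 2·146 = 344 mm, which satisfies the 305 mm minimum.
16 risers give 15 treads; going = 15 × 344 = 5160 mm.

5160 mm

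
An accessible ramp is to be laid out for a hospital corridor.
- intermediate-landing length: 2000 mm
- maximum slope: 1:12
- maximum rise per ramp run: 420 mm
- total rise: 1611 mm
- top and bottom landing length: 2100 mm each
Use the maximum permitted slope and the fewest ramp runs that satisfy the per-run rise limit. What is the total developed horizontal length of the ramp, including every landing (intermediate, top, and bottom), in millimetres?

29532 mm

1611 / 420 = 3.84, so 4 ramp runs are needed. That means 3 intermediate landings.
Horizontal run for 1611 mm of rise at 1:12 is 1611 × 12 = 19332 mm.
Intermediate landings: 3 × 2000 = 6000 mm.
Top and bottom landings: 2 × 2100 = 4200 mm.
Total = 19332 + 6000 + 4200 = 29532 mm.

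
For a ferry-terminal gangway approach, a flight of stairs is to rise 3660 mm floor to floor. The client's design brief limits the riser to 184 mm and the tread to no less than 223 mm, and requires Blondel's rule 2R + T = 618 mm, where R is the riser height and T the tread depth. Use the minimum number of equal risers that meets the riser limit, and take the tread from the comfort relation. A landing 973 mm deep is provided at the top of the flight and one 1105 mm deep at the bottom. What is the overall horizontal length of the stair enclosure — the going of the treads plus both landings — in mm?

⌈3660/184⌉ = 20 risers.
Each riser is 3660/20 = 183 mm (≤ 184 mm).
Tread T = 618 − 2 × 183 = 252 mm (≥ 223 mm).
20 risers give 19 treads; going = 19 × 252 = 4788 mm.
Enclosure = 4788 + 973 + 1105 = 6866 mm.

6866 mm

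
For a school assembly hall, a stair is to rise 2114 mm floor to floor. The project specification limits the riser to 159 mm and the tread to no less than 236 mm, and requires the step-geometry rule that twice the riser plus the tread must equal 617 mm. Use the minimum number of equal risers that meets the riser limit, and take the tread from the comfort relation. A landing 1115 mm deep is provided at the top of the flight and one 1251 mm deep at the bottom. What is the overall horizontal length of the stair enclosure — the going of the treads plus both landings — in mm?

⌈2114/159⌉ = 14 risers.
R = 2114 ÷ 14 = 151 mm.
From 2R + T = 617: T = 617 − 302 = 315 mm.
14 risers give 13 treads; going = 13 × 315 = 4095 mm.
Enclosure = 4095 + 1115 + 1251 = 6461 mm.

6461 mm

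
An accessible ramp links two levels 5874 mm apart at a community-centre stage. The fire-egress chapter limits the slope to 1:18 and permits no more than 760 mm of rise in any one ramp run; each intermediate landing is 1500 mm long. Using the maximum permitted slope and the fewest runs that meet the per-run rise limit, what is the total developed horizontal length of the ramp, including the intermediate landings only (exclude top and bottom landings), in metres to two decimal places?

116.23 m

At most 760 each: 5874/760 = 7.73, giving 8 ramp runs. That means 7 intermediate landings.
Ramp run (horizontal) at 1:18: 5874 × 18 = 105732 mm.
7 intermediate landings contribute 7 × 1500 = 10500 mm.
Developed length = 105732 + 10500 = 116232 mm.
= 116.23 m.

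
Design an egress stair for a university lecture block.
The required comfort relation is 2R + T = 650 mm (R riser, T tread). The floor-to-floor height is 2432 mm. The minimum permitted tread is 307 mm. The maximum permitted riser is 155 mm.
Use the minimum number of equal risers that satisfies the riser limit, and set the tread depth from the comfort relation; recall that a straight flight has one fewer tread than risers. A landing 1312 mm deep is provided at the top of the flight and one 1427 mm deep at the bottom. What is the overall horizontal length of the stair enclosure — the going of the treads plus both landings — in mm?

2432 / 155 = 15.69, so 16 risers are needed.
R = 2432 ÷ 16 = 152 mm.
T = 650 − 2·152 = 346 mm, which satisfies the 307 mm minimum.
Going = (16 − 1) × 346 = 5190 mm.
Add landings: 5190 + 1312 + 1427 = 7929 mm.

7929 mm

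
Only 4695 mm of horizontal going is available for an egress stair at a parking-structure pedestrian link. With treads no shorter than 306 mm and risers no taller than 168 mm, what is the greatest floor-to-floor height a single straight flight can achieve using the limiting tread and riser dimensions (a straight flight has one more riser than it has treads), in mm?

4695 / 306 = 15.34, so 15 treads fit.
Risers = treads + 1 = 16.
Maximum height = 16 × 168 = 2688 mm.

2688 mm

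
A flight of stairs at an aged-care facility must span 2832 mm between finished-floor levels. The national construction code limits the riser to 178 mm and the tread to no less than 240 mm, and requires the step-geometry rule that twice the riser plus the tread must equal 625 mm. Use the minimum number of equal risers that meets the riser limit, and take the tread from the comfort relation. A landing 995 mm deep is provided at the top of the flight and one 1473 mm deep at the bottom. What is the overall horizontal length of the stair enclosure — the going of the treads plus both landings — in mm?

2832 / 178 = 15.910 → round up to 16 risers.
Riser R = 2832 / 16 = 177 mm, within the 178 mm limit.
Tread T = 625 − 2 × 177 = 271 mm (≥ 240 mm).
Treads = 16 − 1 = 15; going = 15 × 271 = 4065 mm.
Add landings: 4065 + 995 + 1473 = 6533 mm.

6533 mm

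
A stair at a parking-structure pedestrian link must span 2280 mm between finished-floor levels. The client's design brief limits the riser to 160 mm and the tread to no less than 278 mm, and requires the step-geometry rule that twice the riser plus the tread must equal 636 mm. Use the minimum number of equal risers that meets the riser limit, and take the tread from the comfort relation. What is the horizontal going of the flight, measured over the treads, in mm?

⌈2280/160⌉ = 15 risers.
Riser R = 2280 / 15 = 152 mm, within the 160 mm limit.
Tread T = 636 − 2 × 152 = 332 mm (≥ 278 mm).
15 risers give 14 treads; going = 14 × 332 = 4648 mm.

4648 mm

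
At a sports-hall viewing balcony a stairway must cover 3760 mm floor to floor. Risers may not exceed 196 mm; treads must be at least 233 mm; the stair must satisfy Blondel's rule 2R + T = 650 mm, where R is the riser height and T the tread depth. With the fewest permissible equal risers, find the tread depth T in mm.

274 mm

3760 / 196 = 19.18, so 20 risers are needed.
Riser R = 3760 / 20 = 188 mm, within the 196 mm limit.
Tread T = 650 − 2 × 188 = 274 mm (≥ 233 mm).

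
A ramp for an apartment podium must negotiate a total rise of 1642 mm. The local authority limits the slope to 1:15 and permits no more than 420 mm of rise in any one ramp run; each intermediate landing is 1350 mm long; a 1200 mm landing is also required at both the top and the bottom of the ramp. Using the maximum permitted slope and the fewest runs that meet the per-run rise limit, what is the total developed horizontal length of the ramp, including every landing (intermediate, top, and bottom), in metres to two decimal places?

1642 / 420 = 3.91, so 4 ramp runs are needed. That means 3 intermediate landings.
Horizontal run for 1642 mm of rise at 1:15 is 1642 × 15 = 24630 mm.
3 intermediate landings contribute 3 × 1350 = 4050 mm.
Top and bottom landings: 2 × 1200 = 2400 mm.
Total = 24630 + 4050 + 2400 = 31080 mm.
= 31.08 m.

31.08 m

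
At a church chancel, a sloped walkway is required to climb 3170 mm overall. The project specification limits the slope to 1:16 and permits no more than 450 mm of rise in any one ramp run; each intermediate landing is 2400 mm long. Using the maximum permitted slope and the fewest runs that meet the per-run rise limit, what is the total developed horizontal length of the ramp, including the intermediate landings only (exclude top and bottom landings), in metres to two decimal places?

⌈3170/450⌉ = 8 ramp runs. That means 7 intermediate landings.
Horizontal run for 3170 mm of rise at 1:16 is 3170 × 16 = 50720 mm.
Intermediate landings: 7 × 2400 = 16800 mm.
Total developed length = 50720 + 16800 = 67520 mm.
= 67.52 m.

67.52 m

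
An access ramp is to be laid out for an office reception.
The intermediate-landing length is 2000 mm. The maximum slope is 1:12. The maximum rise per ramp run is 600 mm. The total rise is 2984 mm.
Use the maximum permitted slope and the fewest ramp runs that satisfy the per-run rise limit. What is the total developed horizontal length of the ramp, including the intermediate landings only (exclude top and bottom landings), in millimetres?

⌈2984/600⌉ = 5 ramp runs. That means 4 intermediate landings.
Ramp run (horizontal) at 1:12: 2984 × 12 = 35808 mm.
4 intermediate landings contribute 4 × 2000 = 8000 mm.
Developed length = 35808 + 8000 = 43808 mm.

43808 mm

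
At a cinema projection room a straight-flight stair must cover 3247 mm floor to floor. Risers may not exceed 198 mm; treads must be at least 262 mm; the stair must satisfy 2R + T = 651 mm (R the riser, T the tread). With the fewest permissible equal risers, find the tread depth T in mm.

⌈3247/198⌉ = 17 risers.
Riser R = 3247 / 17 = 191 mm, within the 198 mm limit.
From 2R + T = 651: T = 651 − 382 = 269 mm.

269 mm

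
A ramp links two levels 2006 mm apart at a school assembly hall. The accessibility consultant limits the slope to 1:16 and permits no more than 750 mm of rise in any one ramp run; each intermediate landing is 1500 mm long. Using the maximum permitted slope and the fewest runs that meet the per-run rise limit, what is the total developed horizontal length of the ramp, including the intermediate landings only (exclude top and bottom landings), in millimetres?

35096 mm

⌈2006/750⌉ = 3 ramp runs. That means 2 intermediate landings.
Ramp run (horizontal) at 1:16: 2006 × 16 = 32096 mm.
Intermediate landings: 2 × 1500 = 3000 mm.
Developed length = 32096 + 3000 = 35096 mm.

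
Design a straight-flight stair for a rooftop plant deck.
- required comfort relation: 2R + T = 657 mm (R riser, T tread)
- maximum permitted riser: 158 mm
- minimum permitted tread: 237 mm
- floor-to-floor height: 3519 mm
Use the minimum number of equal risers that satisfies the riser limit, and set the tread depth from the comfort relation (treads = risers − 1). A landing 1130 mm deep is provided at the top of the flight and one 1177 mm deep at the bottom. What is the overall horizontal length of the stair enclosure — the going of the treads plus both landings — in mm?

3519 / 158 = 22.27, so 23 risers are needed.
Each riser is 3519/23 = 153 mm (≤ 158 mm).
Tread T = 657 − 2 × 153 = 351 mm (≥ 237 mm).
Going = (23 − 1) × 351 = 7722 mm.
Add landings: 7722 + 1130 + 1177 = 10029 mm.

10029 mm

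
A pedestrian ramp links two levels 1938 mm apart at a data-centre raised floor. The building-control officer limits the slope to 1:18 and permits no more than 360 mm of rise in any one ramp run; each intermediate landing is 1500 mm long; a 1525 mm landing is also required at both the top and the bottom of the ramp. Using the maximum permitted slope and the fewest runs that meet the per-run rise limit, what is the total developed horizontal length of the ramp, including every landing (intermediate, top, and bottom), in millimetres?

1938 / 360 = 5.383 → round up to 6 ramp runs. That means 5 intermediate landings.
Horizontal run for 1938 mm of rise at 1:18 is 1938 × 18 = 34884 mm.
Intermediate landings: 5 × 1500 = 7500 mm.
Top and bottom landings: 2 × 1525 = 3050 mm.
Total = 34884 + 7500 + 3050 = 45434 mm.

45434 mm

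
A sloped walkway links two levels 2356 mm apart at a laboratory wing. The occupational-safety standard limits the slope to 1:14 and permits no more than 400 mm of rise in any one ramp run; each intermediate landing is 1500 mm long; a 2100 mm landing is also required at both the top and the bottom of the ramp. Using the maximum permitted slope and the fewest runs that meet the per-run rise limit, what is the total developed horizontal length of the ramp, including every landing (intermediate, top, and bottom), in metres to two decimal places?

44.68 m

⌈2356/400⌉ = 6 ramp runs. That means 5 intermediate landings.
Ramp run (horizontal) at 1:14: 2356 × 14 = 32984 mm.
Intermediate landings: 5 × 1500 = 7500 mm.
Top and bottom landings: 2 × 2100 = 4200 mm.
Total = 32984 + 7500 + 4200 = 44684 mm.
= 44.68 m.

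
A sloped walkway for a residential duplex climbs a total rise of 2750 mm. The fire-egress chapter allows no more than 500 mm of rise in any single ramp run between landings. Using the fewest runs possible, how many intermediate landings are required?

2750 / 500 = 5.50, so 6 ramp runs are needed.
6 runs are separated by 5 intermediate landings.

5 intermediate landings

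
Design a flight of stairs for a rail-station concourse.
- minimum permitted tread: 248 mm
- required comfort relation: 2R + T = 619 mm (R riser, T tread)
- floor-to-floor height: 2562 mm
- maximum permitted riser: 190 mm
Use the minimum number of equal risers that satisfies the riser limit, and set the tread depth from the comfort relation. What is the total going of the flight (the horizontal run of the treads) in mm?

3289 mm

2562 / 190 = 13.484 → round up to 14 risers.
Each riser is 2562/14 = 183 mm (≤ 190 mm).
T = 619 − 2·183 = 253 mm, which satisfies the 248 mm minimum.
Going = (14 − 1) × 253 = 3289 mm.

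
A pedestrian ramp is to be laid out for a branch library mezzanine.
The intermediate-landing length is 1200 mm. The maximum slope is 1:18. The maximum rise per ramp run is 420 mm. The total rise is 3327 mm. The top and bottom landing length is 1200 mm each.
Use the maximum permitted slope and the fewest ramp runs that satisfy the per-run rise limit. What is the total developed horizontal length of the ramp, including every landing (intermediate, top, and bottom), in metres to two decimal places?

At most 420 each: 3327/420 = 7.92, giving 8 ramp runs. That means 7 intermediate landings.
Ramp run (horizontal) at 1:18: 3327 × 18 = 59886 mm.
Intermediate landings: 7 × 1200 = 8400 mm.
Top and bottom landings: 2 × 1200 = 2400 mm.
Total = 59886 + 8400 + 2400 = 70686 mm.
= 70.69 m.

70.69 m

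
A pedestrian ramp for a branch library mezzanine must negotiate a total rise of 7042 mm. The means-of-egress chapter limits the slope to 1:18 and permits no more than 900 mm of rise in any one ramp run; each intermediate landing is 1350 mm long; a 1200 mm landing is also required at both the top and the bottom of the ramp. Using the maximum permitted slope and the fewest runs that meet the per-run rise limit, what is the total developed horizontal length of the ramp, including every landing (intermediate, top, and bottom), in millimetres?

138606 mm

⌈7042/900⌉ = 8 ramp runs. That means 7 intermediate landings.
Horizontal run for 7042 mm of rise at 1:18 is 7042 × 18 = 126756 mm.
Intermediate landings: 7 × 1350 = 9450 mm.
Top and bottom landings: 2 × 1200 = 2400 mm.
Total = 126756 + 9450 + 2400 = 138606 mm.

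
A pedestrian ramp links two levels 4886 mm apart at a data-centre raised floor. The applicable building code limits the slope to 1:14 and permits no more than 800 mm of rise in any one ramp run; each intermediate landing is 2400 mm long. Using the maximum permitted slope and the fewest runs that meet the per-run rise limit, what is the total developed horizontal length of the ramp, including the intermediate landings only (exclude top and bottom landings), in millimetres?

⌈4886/800⌉ = 7 ramp runs. That means 6 intermediate landings.
Ramp run (horizontal) at 1:14: 4886 × 14 = 68404 mm.
Intermediate landings: 6 × 2400 = 14400 mm.
Total developed length = 68404 + 14400 = 82804 mm.

82804 mm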